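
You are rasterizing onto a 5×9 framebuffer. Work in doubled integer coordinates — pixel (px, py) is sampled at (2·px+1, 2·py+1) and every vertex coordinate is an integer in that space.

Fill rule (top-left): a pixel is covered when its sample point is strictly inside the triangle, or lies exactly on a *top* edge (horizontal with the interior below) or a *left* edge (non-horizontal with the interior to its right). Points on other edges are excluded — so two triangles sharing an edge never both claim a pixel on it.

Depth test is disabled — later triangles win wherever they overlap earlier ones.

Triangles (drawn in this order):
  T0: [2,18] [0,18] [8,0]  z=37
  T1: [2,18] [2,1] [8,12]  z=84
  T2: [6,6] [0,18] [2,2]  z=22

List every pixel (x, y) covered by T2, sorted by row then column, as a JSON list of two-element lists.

T0:
  2·area = 36
  edge (2, 18)→(0, 18): d=(-2,0) right/bottom  bias=-1
  edge (0, 18)→(8, 0): d=(8,-18) top-left  bias=+0
  edge (8, 0)→(2, 18): d=(-6,18) right/bottom  bias=-1
    (3,1)@(7, 3): e=[30,6,0] → .  [on edge]
    (2,3)@(5, 7): e=[22,2,12] → X
    (3,3)@(7, 7): e=[22,38,-24] → .
    (2,4)@(5, 9): e=[18,18,0] → .  [on edge]
    (1,6)@(3, 13): e=[10,14,12] → X
    (2,6)@(5, 13): e=[10,50,-24] → .
    (1,7)@(3, 15): e=[6,30,0] → .  [on edge]
    (0,8)@(1, 17): e=[2,10,24] → X
    (1,8)@(3, 17): e=[2,46,-12] → .
  covered (3 px):
    . . . . .
    . . . . .
    . . . . .
    . . X . .
    . . . . .
    . . . . .
    . X . . .
    . . . . .
    X . . . .
T1:
  2·area = 102
  edge (2, 18)→(2, 1): d=(0,-17) top-left  bias=+0
  edge (2, 1)→(8, 12): d=(6,11) right/bottom  bias=-1
  edge (8, 12)→(2, 18): d=(-6,6) right/bottom  bias=-1
    (1,1)@(3, 3): e=[17,1,84] → X
    (2,1)@(5, 3): e=[51,-21,72] → .
    (1,2)@(3, 5): e=[17,13,72] → X
    (2,2)@(5, 5): e=[51,-9,60] → .
    (1,3)@(3, 7): e=[17,25,60] → X
    (2,3)@(5, 7): e=[51,3,48] → X
    (3,3)@(7, 7): e=[85,-19,36] → .
    (1,4)@(3, 9): e=[17,37,48] → X
    (3,4)@(7, 9): e=[85,-7,24] → .
    (1,5)@(3, 11): e=[17,49,36] → X
    (3,5)@(7, 11): e=[85,5,12] → X
    (4,5)@(9, 11): e=[119,-17,0] → .  [on edge]
    (3,6)@(7, 13): e=[85,17,0] → .  [on edge]
    (2,7)@(5, 15): e=[51,51,0] → .  [on edge]
    (1,8)@(3, 17): e=[17,85,0] → .  [on edge]
  covered (12 px):
    . . . . .
    . X . . .
    . X . . .
    . X X . .
    . X X . .
    . X X X .
    . X X . .
    . X . . .
    . . . . .
T2:
  2·area = 72
  edge (6, 6)→(0, 18): d=(-6,12) right/bottom  bias=-1
  edge (0, 18)→(2, 2): d=(2,-16) top-left  bias=+0
  edge (2, 2)→(6, 6): d=(4,4) right/bottom  bias=-1
    (0,0)@(1, 1): e=[90,-18,0] → .  [on edge]
    (1,1)@(3, 3): e=[54,18,0] → .  [on edge]
    (1,2)@(3, 5): e=[42,22,8] → X
    (2,2)@(5, 5): e=[18,54,0] → .  [on edge]
    (1,3)@(3, 7): e=[30,26,16] → X
    (2,3)@(5, 7): e=[6,58,8] → X
    (3,3)@(7, 7): e=[-18,90,0] → .  [on edge]
    (1,4)@(3, 9): e=[18,30,24] → X
    (2,4)@(5, 9): e=[-6,62,16] → .
    (4,4)@(9, 9): e=[-54,126,0] → .  [on edge]
    (0,5)@(1, 11): e=[30,2,40] → X
    (2,5)@(5, 11): e=[-18,66,24] → .
  covered (8 px):
    . . . . .
    . . . . .
    . X . . .
    . X X . .
    . X . . .
    X X . . .
    X . . . .
    X . . . .
    . . . . .

Result: [[1,2],[1,3],[2,3],[1,4],[0,5],[1,5],[0,6],[0,7]]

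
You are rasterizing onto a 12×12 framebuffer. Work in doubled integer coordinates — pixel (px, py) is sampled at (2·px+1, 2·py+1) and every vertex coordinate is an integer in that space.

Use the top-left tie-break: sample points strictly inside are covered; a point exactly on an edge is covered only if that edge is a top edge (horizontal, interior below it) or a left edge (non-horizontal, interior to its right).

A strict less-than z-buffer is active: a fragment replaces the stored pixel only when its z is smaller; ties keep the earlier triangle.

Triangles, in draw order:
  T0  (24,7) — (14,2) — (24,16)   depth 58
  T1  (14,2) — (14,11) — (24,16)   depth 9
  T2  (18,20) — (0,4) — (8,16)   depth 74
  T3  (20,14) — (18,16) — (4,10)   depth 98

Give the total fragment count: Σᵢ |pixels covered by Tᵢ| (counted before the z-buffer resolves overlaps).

T0:
  2·area = 90  (B↔C swapped to make it positive)
  edge (24, 7)→(24, 16): d=(0,9) right/bottom  bias=-1
  edge (24, 16)→(14, 2): d=(-10,-14) top-left  bias=+0
  edge (14, 2)→(24, 7): d=(10,5) right/bottom  bias=-1
    (7,1)@(15, 3): e=[81,4,5] → █
    (8,1)@(17, 3): e=[63,32,-5] → ·
    (7,2)@(15, 5): e=[81,-16,25] → ·
    (8,2)@(17, 5): e=[63,12,15] → █
    (9,2)@(19, 5): e=[45,40,5] → █
    (10,2)@(21, 5): e=[27,68,-5] → ·
    (8,3)@(17, 7): e=[63,-8,35] → ·
    (9,3)@(19, 7): e=[45,20,25] → █
    (10,3)@(21, 7): e=[27,48,15] → █
    (11,3)@(23, 7): e=[9,76,5] → █
    (9,4)@(19, 9): e=[45,0,45] → █  [on edge]
    (9,5)@(19, 11): e=[45,-20,65] → ·
  covered (12 px):
    · · · · · · · · · · · ·
    · · · · · · · █ · · · ·
    · · · · · · · · █ █ · ·
    · · · · · · · · · █ █ █
    · · · · · · · · · █ █ █
    · · · · · · · · · · █ █
    · · · · · · · · · · · █
    · · · · · · · · · · · ·
    · · · · · · · · · · · ·
    · · · · · · · · · · · ·
    · · · · · · · · · · · ·
    · · · · · · · · · · · ·
T1:
  2·area = 90  (B↔C swapped to make it positive)
  edge (14, 2)→(24, 16): d=(10,14) right/bottom  bias=-1
  edge (24, 16)→(14, 11): d=(-10,-5) top-left  bias=+0
  edge (14, 11)→(14, 2): d=(0,-9) top-left  bias=+0
    (7,2)@(15, 5): e=[16,65,9] → █
    (8,2)@(17, 5): e=[-12,75,27] → ·
    (7,3)@(15, 7): e=[36,45,9] → █
    (8,3)@(17, 7): e=[8,55,27] → █
    (9,3)@(19, 7): e=[-20,65,45] → ·
    (7,4)@(15, 9): e=[56,25,9] → █
    (9,4)@(19, 9): e=[0,45,45] → ·  [on edge]
    (7,5)@(15, 11): e=[76,5,9] → █
    (9,5)@(19, 11): e=[20,25,45] → █
    (10,5)@(21, 11): e=[-8,35,63] → ·
    (7,6)@(15, 13): e=[96,-15,9] → ·
    (8,6)@(17, 13): e=[68,-5,27] → ·
  covered (11 px):
    · · · · · · · · · · · ·
    · · · · · · · · · · · ·
    · · · · · · · █ · · · ·
    · · · · · · · █ █ · · ·
    · · · · · · · █ █ · · ·
    · · · · · · · █ █ █ · ·
    · · · · · · · · · █ █ ·
    · · · · · · · · · · · █
    · · · · · · · · · · · ·
    · · · · · · · · · · · ·
    · · · · · · · · · · · ·
    · · · · · · · · · · · ·
T2:
  2·area = 88  (B↔C swapped to make it positive)
  edge (18, 20)→(8, 16): d=(-10,-4) top-left  bias=+0
  edge (8, 16)→(0, 4): d=(-8,-12) top-left  bias=+0
  edge (0, 4)→(18, 20): d=(18,16) right/bottom  bias=-1
    (0,2)@(1, 5): e=[82,4,2] → █
    (1,2)@(3, 5): e=[90,28,-30] → ·
    (0,3)@(1, 7): e=[62,-12,38] → ·
    (1,3)@(3, 7): e=[70,12,6] → █
    (2,3)@(5, 7): e=[78,36,-26] → ·
    (1,4)@(3, 9): e=[50,-4,42] → ·
    (2,4)@(5, 9): e=[58,20,10] → █
    (3,4)@(7, 9): e=[66,44,-22] → ·
    (2,5)@(5, 11): e=[38,4,46] → █
    (3,5)@(7, 11): e=[46,28,14] → █
    (4,5)@(9, 11): e=[54,52,-18] → ·
    (2,6)@(5, 13): e=[18,-12,82] → ·
  covered (11 px):
    · · · · · · · · · · · ·
    · · · · · · · · · · · ·
    █ · · · · · · · · · · ·
    · █ · · · · · · · · · ·
    · · █ · · · · · · · · ·
    · · █ █ · · · · · · · ·
    · · · █ █ · · · · · · ·
    · · · · █ █ · · · · · ·
    · · · · · █ █ · · · · ·
    · · · · · · · · · · · ·
    · · · · · · · · · · · ·
    · · · · · · · · · · · ·
T3:
  2·area = 40
  edge (20, 14)→(18, 16): d=(-2,2) right/bottom  bias=-1
  edge (18, 16)→(4, 10): d=(-14,-6) top-left  bias=+0
  edge (4, 10)→(20, 14): d=(16,4) right/bottom  bias=-1
    (3,5)@(7, 11): e=[32,4,4] → █
    (4,5)@(9, 11): e=[28,16,-4] → ·
    (11,5)@(23, 11): e=[0,100,-60] → ·  [on edge]
    (3,6)@(7, 13): e=[28,-24,36] → ·
    (5,6)@(11, 13): e=[20,0,20] → █  [on edge]
    (6,6)@(13, 13): e=[16,12,12] → █
    (7,6)@(15, 13): e=[12,24,4] → █
    (8,6)@(17, 13): e=[8,36,-4] → ·
    (10,6)@(21, 13): e=[0,60,-20] → ·  [on edge]
    (5,7)@(11, 15): e=[16,-28,52] → ·
    (6,7)@(13, 15): e=[12,-16,44] → ·
    (7,7)@(15, 15): e=[8,-4,36] → ·
    (9,7)@(19, 15): e=[0,20,20] → ·  [on edge]
    (8,8)@(17, 17): e=[0,-20,60] → ·  [on edge]
    (7,9)@(15, 19): e=[0,-60,100] → ·  [on edge]
    (6,10)@(13, 21): e=[0,-100,140] → ·  [on edge]
    (5,11)@(11, 23): e=[0,-140,180] → ·  [on edge]
  covered (5 px):
    · · · · · · · · · · · ·
    · · · · · · · · · · · ·
    · · · · · · · · · · · ·
    · · · · · · · · · · · ·
    · · · · · · · · · · · ·
    · · · █ · · · · · · · ·
    · · · · · █ █ █ · · · ·
    · · · · · · · · █ · · ·
    · · · · · · · · · · · ·
    · · · · · · · · · · · ·
    · · · · · · · · · · · ·
    · · · · · · · · · · · ·

Answer: 39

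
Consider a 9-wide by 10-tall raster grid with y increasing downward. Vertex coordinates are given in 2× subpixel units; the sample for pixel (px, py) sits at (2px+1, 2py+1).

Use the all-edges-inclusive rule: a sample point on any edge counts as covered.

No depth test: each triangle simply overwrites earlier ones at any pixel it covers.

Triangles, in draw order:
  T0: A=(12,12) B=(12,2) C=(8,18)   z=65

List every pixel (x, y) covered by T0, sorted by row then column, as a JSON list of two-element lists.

T0:
  2·area = 40  (B↔C swapped to make it positive)
  edge (12, 12)→(8, 18): d=(-4,6) inclusive
  edge (8, 18)→(12, 2): d=(4,-16) inclusive
  edge (12, 2)→(12, 12): d=(0,10) inclusive
    (5,3)@(11, 7): e=[26,4,10] → #
    (6,3)@(13, 7): e=[14,36,-10] → ·
    (5,4)@(11, 9): e=[18,12,10] → #
    (6,4)@(13, 9): e=[6,44,-10] → ·
    (5,5)@(11, 11): e=[10,20,10] → #
    (6,5)@(13, 11): e=[-2,52,-10] → ·
    (5,6)@(11, 13): e=[2,28,10] → #
    (6,6)@(13, 13): e=[-10,60,-10] → ·
    (4,7)@(9, 15): e=[6,4,30] → #
    (5,7)@(11, 15): e=[-6,36,10] → ·
    (4,8)@(9, 17): e=[-2,12,30] → ·
  covered (5 px):
    · · · · · · · · ·
    · · · · · · · · ·
    · · · · · · · · ·
    · · · · · # · · ·
    · · · · · # · · ·
    · · · · · # · · ·
    · · · · · # · · ·
    · · · · # · · · ·
    · · · · · · · · ·
    · · · · · · · · ·

Final: [[5,3],[5,4],[5,5],[5,6],[4,7]]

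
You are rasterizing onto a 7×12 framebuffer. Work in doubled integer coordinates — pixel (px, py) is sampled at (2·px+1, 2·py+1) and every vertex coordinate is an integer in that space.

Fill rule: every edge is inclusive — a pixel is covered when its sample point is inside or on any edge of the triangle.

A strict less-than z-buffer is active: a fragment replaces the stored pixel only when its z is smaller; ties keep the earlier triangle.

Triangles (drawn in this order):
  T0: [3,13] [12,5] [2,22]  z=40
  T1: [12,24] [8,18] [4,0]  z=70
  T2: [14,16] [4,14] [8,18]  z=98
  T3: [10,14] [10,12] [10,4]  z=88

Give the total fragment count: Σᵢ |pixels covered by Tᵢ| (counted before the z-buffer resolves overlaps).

T0:
  2·area = 73
  edge (3, 13)→(12, 5): d=(9,-8) inclusive
  edge (12, 5)→(2, 22): d=(-10,17) inclusive
  edge (2, 22)→(3, 13): d=(1,-9) inclusive
    (4,4)@(9, 9): e=[12,11,50] → #
    (5,4)@(11, 9): e=[28,-23,68] → ·
    (3,5)@(7, 11): e=[14,25,34] → #
    (4,5)@(9, 11): e=[30,-9,52] → ·
    (1,6)@(3, 13): e=[0,73,0] → #  [on edge]
    (2,6)@(5, 13): e=[16,39,18] → #
    (4,6)@(9, 13): e=[48,-29,54] → ·
    (1,7)@(3, 15): e=[18,53,2] → #
    (3,7)@(7, 15): e=[50,-15,38] → ·
    (1,8)@(3, 17): e=[36,33,4] → #
    (2,8)@(5, 17): e=[52,-1,22] → ·
    (1,9)@(3, 19): e=[54,13,6] → #
  covered (9 px):
    · · · · · · ·
    · · · · · · ·
    · · · · · · ·
    · · · · · · ·
    · · · · # · ·
    · · · # · · ·
    · # # # · · ·
    · # # · · · ·
    · # · · · · ·
    · # · · · · ·
    · · · · · · ·
    · · · · · · ·
T1:
  2·area = 48
  edge (12, 24)→(8, 18): d=(-4,-6) inclusive
  edge (8, 18)→(4, 0): d=(-4,-18) inclusive
  edge (4, 0)→(12, 24): d=(8,24) inclusive
    (2,1)@(5, 3): e=[42,6,0] → #  [on edge]
    (3,1)@(7, 3): e=[54,42,-48] → ·
    (2,2)@(5, 5): e=[34,-2,16] → ·
    (3,4)@(7, 9): e=[30,18,0] → #  [on edge]
    (4,4)@(9, 9): e=[42,54,-48] → ·
    (3,5)@(7, 11): e=[22,10,16] → #
    (4,5)@(9, 11): e=[34,46,-32] → ·
    (3,6)@(7, 13): e=[14,2,32] → #
    (4,6)@(9, 13): e=[26,38,-16] → ·
    (3,7)@(7, 15): e=[6,-6,48] → ·
    (4,7)@(9, 15): e=[18,30,0] → #  [on edge]
    (5,7)@(11, 15): e=[30,66,-48] → ·
    (5,10)@(11, 21): e=[6,42,0] → #  [on edge]
  covered (8 px):
    · · · · · · ·
    · · # · · · ·
    · · · · · · ·
    · · · · · · ·
    · · · # · · ·
    · · · # · · ·
    · · · # · · ·
    · · · · # · ·
    · · · · # · ·
    · · · · # · ·
    · · · · · # ·
    · · · · · · ·
T2:
  2·area = 32  (B↔C swapped to make it positive)
  edge (14, 16)→(8, 18): d=(-6,2) inclusive
  edge (8, 18)→(4, 14): d=(-4,-4) inclusive
  edge (4, 14)→(14, 16): d=(10,2) inclusive
    (0,5)@(1, 11): e=[56,0,-24] → ·  [on edge]
    (1,6)@(3, 13): e=[40,0,-8] → ·  [on edge]
    (2,7)@(5, 15): e=[24,0,8] → #  [on edge]
    (3,7)@(7, 15): e=[20,8,4] → #
    (4,7)@(9, 15): e=[16,16,0] → #  [on edge]
    (5,7)@(11, 15): e=[12,24,-4] → ·
    (2,8)@(5, 17): e=[12,-8,28] → ·
    (3,8)@(7, 17): e=[8,0,24] → #  [on edge]
    (5,8)@(11, 17): e=[0,16,16] → #  [on edge]
    (6,8)@(13, 17): e=[-4,24,12] → ·
    (2,9)@(5, 19): e=[0,-16,48] → ·  [on edge]
    (3,9)@(7, 19): e=[-4,-8,44] → ·
    (4,9)@(9, 19): e=[-8,0,40] → ·  [on edge]
    (5,10)@(11, 21): e=[-24,0,56] → ·  [on edge]
    (6,11)@(13, 23): e=[-40,0,72] → ·  [on edge]
  covered (6 px):
    · · · · · · ·
    · · · · · · ·
    · · · · · · ·
    · · · · · · ·
    · · · · · · ·
    · · · · · · ·
    · · · · · · ·
    · · # # # · ·
    · · · # # # ·
    · · · · · · ·
    · · · · · · ·
    · · · · · · ·
T3:
  degenerate (2·area = 0) — covers nothing

Final: 23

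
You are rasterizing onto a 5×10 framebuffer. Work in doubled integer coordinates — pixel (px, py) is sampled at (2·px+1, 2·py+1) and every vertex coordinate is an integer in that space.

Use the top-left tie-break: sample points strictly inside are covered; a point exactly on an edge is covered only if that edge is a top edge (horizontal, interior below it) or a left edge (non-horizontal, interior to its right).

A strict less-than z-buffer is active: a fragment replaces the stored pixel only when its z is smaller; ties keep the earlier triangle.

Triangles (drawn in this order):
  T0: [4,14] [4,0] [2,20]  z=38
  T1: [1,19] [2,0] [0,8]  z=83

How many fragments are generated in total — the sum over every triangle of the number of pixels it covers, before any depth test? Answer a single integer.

T0:
  2·area = 28  (B↔C swapped to make it positive)
  edge (4, 14)→(2, 20): d=(-2,6) right/bottom  bias=-1
  edge (2, 20)→(4, 0): d=(2,-20) top-left  bias=+0
  edge (4, 0)→(4, 14): d=(0,14) right/bottom  bias=-1
    (3,2)@(7, 5): e=[0,70,-42] → ·  [on edge]
    (1,5)@(3, 11): e=[12,2,14] → █
    (2,5)@(5, 11): e=[0,42,-14] → ·  [on edge]
    (1,6)@(3, 13): e=[8,6,14] → █
    (2,6)@(5, 13): e=[-4,46,-14] → ·
    (1,7)@(3, 15): e=[4,10,14] → █
    (2,7)@(5, 15): e=[-8,50,-14] → ·
    (1,8)@(3, 17): e=[0,14,14] → ·  [on edge]
  covered (3 px):
    · · · · ·
    · · · · ·
    · · · · ·
    · · · · ·
    · · · · ·
    · █ · · ·
    · █ · · ·
    · █ · · ·
    · · · · ·
    · · · · ·
T1:
  2·area = 30  (B↔C swapped to make it positive)
  edge (1, 19)→(0, 8): d=(-1,-11) top-left  bias=+0
  edge (0, 8)→(2, 0): d=(2,-8) top-left  bias=+0
  edge (2, 0)→(1, 19): d=(-1,19) right/bottom  bias=-1
    (0,2)@(1, 5): e=[14,2,14] → █
    (1,2)@(3, 5): e=[36,18,-24] → ·
    (0,3)@(1, 7): e=[12,6,12] → █
    (1,3)@(3, 7): e=[34,22,-26] → ·
    (0,4)@(1, 9): e=[10,10,10] → █
    (1,4)@(3, 9): e=[32,26,-28] → ·
    (0,5)@(1, 11): e=[8,14,8] → █
    (1,5)@(3, 11): e=[30,30,-30] → ·
    (0,6)@(1, 13): e=[6,18,6] → █
    (1,6)@(3, 13): e=[28,34,-32] → ·
    (0,7)@(1, 15): e=[4,22,4] → █
    (1,7)@(3, 15): e=[26,38,-34] → ·
    (0,9)@(1, 19): e=[0,30,0] → ·  [on edge]
  covered (7 px):
    · · · · ·
    · · · · ·
    █ · · · ·
    █ · · · ·
    █ · · · ·
    █ · · · ·
    █ · · · ·
    █ · · · ·
    █ · · · ·
    · · · · ·

Final: 10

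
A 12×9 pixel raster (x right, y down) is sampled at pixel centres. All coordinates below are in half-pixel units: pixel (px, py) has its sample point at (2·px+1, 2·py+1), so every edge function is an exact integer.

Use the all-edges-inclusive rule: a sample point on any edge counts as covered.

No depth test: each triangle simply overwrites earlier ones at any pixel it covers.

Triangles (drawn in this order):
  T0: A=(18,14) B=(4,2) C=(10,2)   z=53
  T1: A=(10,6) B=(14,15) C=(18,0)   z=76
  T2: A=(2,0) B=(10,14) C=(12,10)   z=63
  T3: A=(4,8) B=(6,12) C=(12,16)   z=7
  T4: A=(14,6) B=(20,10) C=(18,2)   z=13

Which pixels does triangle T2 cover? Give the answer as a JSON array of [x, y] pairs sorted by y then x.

T0:
  2·area = 72
  edge (18, 14)→(4, 2): d=(-14,-12) inclusive
  edge (4, 2)→(10, 2): d=(6,0) inclusive
  edge (10, 2)→(18, 14): d=(8,12) inclusive
    (3,1)@(7, 3): e=[22,6,44] → #
    (4,1)@(9, 3): e=[46,6,20] → #
    (5,1)@(11, 3): e=[70,6,-4] → ·
    (3,2)@(7, 5): e=[-6,18,60] → ·
    (4,2)@(9, 5): e=[18,18,36] → #
    (5,2)@(11, 5): e=[42,18,12] → #
    (6,2)@(13, 5): e=[66,18,-12] → ·
    (4,3)@(9, 7): e=[-10,30,52] → ·
    (5,3)@(11, 7): e=[14,30,28] → #
    (6,3)@(13, 7): e=[38,30,4] → #
    (7,3)@(15, 7): e=[62,30,-20] → ·
    (5,4)@(11, 9): e=[-14,42,44] → ·
  covered (9 px):
    · · · · · · · · · · · ·
    · · · # # · · · · · · ·
    · · · · # # · · · · · ·
    · · · · · # # · · · · ·
    · · · · · · # · · · · ·
    · · · · · · · # · · · ·
    · · · · · · · · # · · ·
    · · · · · · · · · · · ·
    · · · · · · · · · · · ·
T1:
  2·area = 96  (B↔C swapped to make it positive)
  edge (10, 6)→(18, 0): d=(8,-6) inclusive
  edge (18, 0)→(14, 15): d=(-4,15) inclusive
  edge (14, 15)→(10, 6): d=(-4,-9) inclusive
    (8,0)@(17, 1): e=[2,11,83] → #
    (9,0)@(19, 1): e=[14,-19,101] → ·
    (7,1)@(15, 3): e=[6,33,57] → #
    (9,1)@(19, 3): e=[30,-27,93] → ·
    (6,2)@(13, 5): e=[10,55,31] → #
    (8,2)@(17, 5): e=[34,-5,67] → ·
    (5,3)@(11, 7): e=[14,77,5] → #
    (8,3)@(17, 7): e=[50,-13,59] → ·
    (5,4)@(11, 9): e=[30,69,-3] → ·
    (6,4)@(13, 9): e=[42,39,15] → #
    (8,4)@(17, 9): e=[66,-21,51] → ·
    (6,5)@(13, 11): e=[58,31,7] → #
  covered (12 px):
    · · · · · · · · # · · ·
    · · · · · · · # # · · ·
    · · · · · · # # · · · ·
    · · · · · # # # · · · ·
    · · · · · · # # · · · ·
    · · · · · · # # · · · ·
    · · · · · · · · · · · ·
    · · · · · · · · · · · ·
    · · · · · · · · · · · ·
T2:
  2·area = 60  (B↔C swapped to make it positive)
  edge (2, 0)→(12, 10): d=(10,10) inclusive
  edge (12, 10)→(10, 14): d=(-2,4) inclusive
  edge (10, 14)→(2, 0): d=(-8,-14) inclusive
    (1,0)@(3, 1): e=[0,54,6] → #  [on edge]
    (2,0)@(5, 1): e=[-20,46,34] → ·
    (1,1)@(3, 3): e=[20,50,-10] → ·
    (2,1)@(5, 3): e=[0,42,18] → #  [on edge]
    (3,1)@(7, 3): e=[-20,34,46] → ·
    (2,2)@(5, 5): e=[20,38,2] → #
    (3,2)@(7, 5): e=[0,30,30] → #  [on edge]
    (4,2)@(9, 5): e=[-20,22,58] → ·
    (2,3)@(5, 7): e=[40,34,-14] → ·
    (3,3)@(7, 7): e=[20,26,14] → #
    (4,3)@(9, 7): e=[0,18,42] → #  [on edge]
    (5,3)@(11, 7): e=[-20,10,70] → ·
    (5,4)@(11, 9): e=[0,6,54] → #  [on edge]
    (6,5)@(13, 11): e=[0,-6,66] → ·  [on edge]
    (7,6)@(15, 13): e=[0,-18,78] → ·  [on edge]
    (8,7)@(17, 15): e=[0,-30,90] → ·  [on edge]
    (9,8)@(19, 17): e=[0,-42,102] → ·  [on edge]
  covered (10 px):
    · # · · · · · · · · · ·
    · · # · · · · · · · · ·
    · · # # · · · · · · · ·
    · · · # # · · · · · · ·
    · · · · # # · · · · · ·
    · · · · # # · · · · · ·
    · · · · · · · · · · · ·
    · · · · · · · · · · · ·
    · · · · · · · · · · · ·
T3:
  2·area = 16  (B↔C swapped to make it positive)
  edge (4, 8)→(12, 16): d=(8,8) inclusive
  edge (12, 16)→(6, 12): d=(-6,-4) inclusive
  edge (6, 12)→(4, 8): d=(-2,-4) inclusive
    (0,2)@(1, 5): e=[0,22,-6] → ·  [on edge]
    (1,3)@(3, 7): e=[0,18,-2] → ·  [on edge]
    (2,4)@(5, 9): e=[0,14,2] → #  [on edge]
    (3,4)@(7, 9): e=[-16,22,10] → ·
    (2,5)@(5, 11): e=[16,2,-2] → ·
    (3,5)@(7, 11): e=[0,10,6] → #  [on edge]
    (4,5)@(9, 11): e=[-16,18,14] → ·
    (3,6)@(7, 13): e=[16,-2,2] → ·
    (4,6)@(9, 13): e=[0,6,10] → #  [on edge]
    (5,6)@(11, 13): e=[-16,14,18] → ·
    (4,7)@(9, 15): e=[16,-6,6] → ·
    (5,7)@(11, 15): e=[0,2,14] → #  [on edge]
    (6,8)@(13, 17): e=[0,-2,18] → ·  [on edge]
  covered (4 px):
    · · · · · · · · · · · ·
    · · · · · · · · · · · ·
    · · · · · · · · · · · ·
    · · · · · · · · · · · ·
    · · # · · · · · · · · ·
    · · · # · · · · · · · ·
    · · · · # · · · · · · ·
    · · · · · # · · · · · ·
    · · · · · · · · · · · ·
T4:
  2·area = 40  (B↔C swapped to make it positive)
  edge (14, 6)→(18, 2): d=(4,-4) inclusive
  edge (18, 2)→(20, 10): d=(2,8) inclusive
  edge (20, 10)→(14, 6): d=(-6,-4) inclusive
    (9,0)@(19, 1): e=[0,-10,50] → ·  [on edge]
    (8,1)@(17, 3): e=[0,10,30] → #  [on edge]
    (9,1)@(19, 3): e=[8,-6,38] → ·
    (7,2)@(15, 5): e=[0,30,10] → #  [on edge]
    (9,2)@(19, 5): e=[16,-2,26] → ·
    (6,3)@(13, 7): e=[0,50,-10] → ·  [on edge]
    (7,3)@(15, 7): e=[8,34,-2] → ·
    (8,3)@(17, 7): e=[16,18,6] → #
    (9,3)@(19, 7): e=[24,2,14] → #
    (10,3)@(21, 7): e=[32,-14,22] → ·
    (5,4)@(11, 9): e=[0,70,-30] → ·  [on edge]
    (8,4)@(17, 9): e=[24,22,-6] → ·
    (4,5)@(9, 11): e=[0,90,-50] → ·  [on edge]
    (3,6)@(7, 13): e=[0,110,-70] → ·  [on edge]
    (2,7)@(5, 15): e=[0,130,-90] → ·  [on edge]
    (1,8)@(3, 17): e=[0,150,-110] → ·  [on edge]
  covered (6 px):
    · · · · · · · · · · · ·
    · · · · · · · · # · · ·
    · · · · · · · # # · · ·
    · · · · · · · · # # · ·
    · · · · · · · · · # · ·
    · · · · · · · · · · · ·
    · · · · · · · · · · · ·
    · · · · · · · · · · · ·
    · · · · · · · · · · · ·

Final: [[1,0],[2,1],[2,2],[3,2],[3,3],[4,3],[4,4],[5,4],[4,5],[5,5]]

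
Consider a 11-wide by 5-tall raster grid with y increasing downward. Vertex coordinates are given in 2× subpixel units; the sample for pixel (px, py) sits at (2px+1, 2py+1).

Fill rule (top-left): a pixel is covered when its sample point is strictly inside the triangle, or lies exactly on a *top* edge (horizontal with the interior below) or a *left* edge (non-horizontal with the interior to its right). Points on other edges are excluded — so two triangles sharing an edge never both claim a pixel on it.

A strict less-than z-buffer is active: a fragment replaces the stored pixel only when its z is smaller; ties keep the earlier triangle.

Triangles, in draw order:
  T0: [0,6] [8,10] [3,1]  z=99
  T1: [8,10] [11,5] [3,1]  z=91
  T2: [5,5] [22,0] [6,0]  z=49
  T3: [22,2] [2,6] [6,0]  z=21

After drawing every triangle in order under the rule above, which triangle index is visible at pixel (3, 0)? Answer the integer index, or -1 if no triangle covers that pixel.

T0:
  2·area = 52  (B↔C swapped to make it positive)
  edge (0, 6)→(3, 1): d=(3,-5) top-left  bias=+0
  edge (3, 1)→(8, 10): d=(5,9) right/bottom  bias=-1
  edge (8, 10)→(0, 6): d=(-8,-4) top-left  bias=+0
    (1,0)@(3, 1): e=[0,0,52] → .  [on edge]
    (1,1)@(3, 3): e=[6,10,36] → X
    (2,1)@(5, 3): e=[16,-8,44] → .
    (0,2)@(1, 5): e=[2,38,12] → X
    (2,2)@(5, 5): e=[22,2,28] → X
    (3,2)@(7, 5): e=[32,-16,36] → .
    (0,3)@(1, 7): e=[8,48,-4] → .
    (1,3)@(3, 7): e=[18,30,4] → X
    (3,3)@(7, 7): e=[38,-6,20] → .
    (1,4)@(3, 9): e=[24,40,-12] → .
    (2,4)@(5, 9): e=[34,22,-4] → .
    (3,4)@(7, 9): e=[44,4,4] → X
  covered (7 px):
    . . . . . . . . . . .
    . X . . . . . . . . .
    X X X . . . . . . . .
    . X X . . . . . . . .
    . . . X . . . . . . .
T1:
  2·area = 52  (B↔C swapped to make it positive)
  edge (8, 10)→(3, 1): d=(-5,-9) top-left  bias=+0
  edge (3, 1)→(11, 5): d=(8,4) right/bottom  bias=-1
  edge (11, 5)→(8, 10): d=(-3,5) right/bottom  bias=-1
    (1,0)@(3, 1): e=[0,0,52] → .  [on edge]
    (2,1)@(5, 3): e=[8,8,36] → X
    (3,1)@(7, 3): e=[26,0,26] → .  [on edge]
    (2,2)@(5, 5): e=[-2,24,30] → .
    (3,2)@(7, 5): e=[16,16,20] → X
    (4,2)@(9, 5): e=[34,8,10] → X
    (5,2)@(11, 5): e=[52,0,0] → .  [on edge]
    (3,3)@(7, 7): e=[6,32,14] → X
    (5,3)@(11, 7): e=[42,16,-6] → .
    (7,3)@(15, 7): e=[78,0,-26] → .  [on edge]
    (3,4)@(7, 9): e=[-4,48,8] → .
    (4,4)@(9, 9): e=[14,40,-2] → .
    (9,4)@(19, 9): e=[104,0,-52] → .  [on edge]
  covered (5 px):
    . . . . . . . . . . .
    . . X . . . . . . . .
    . . . X X . . . . . .
    . . . X X . . . . . .
    . . . . . . . . . . .
T2:
  2·area = 80  (B↔C swapped to make it positive)
  edge (5, 5)→(6, 0): d=(1,-5) top-left  bias=+0
  edge (6, 0)→(22, 0): d=(16,0) top-left  bias=+0
  edge (22, 0)→(5, 5): d=(-17,5) right/bottom  bias=-1
    (3,0)@(7, 1): e=[6,16,58] → X
    (4,0)@(9, 1): e=[16,16,48] → X
    (5,0)@(11, 1): e=[26,16,38] → X
    (6,0)@(13, 1): e=[36,16,28] → X
    (7,0)@(15, 1): e=[46,16,18] → X
    (8,0)@(17, 1): e=[56,16,8] → X
    (9,0)@(19, 1): e=[66,16,-2] → .
    (3,1)@(7, 3): e=[8,48,24] → X
    (6,1)@(13, 3): e=[38,48,-6] → .
    (7,1)@(15, 3): e=[48,48,-16] → .
    (8,1)@(17, 3): e=[58,48,-26] → .
    (2,2)@(5, 5): e=[0,80,0] → .  [on edge]
  covered (9 px):
    . . . X X X X X X . .
    . . . X X X . . . . .
    . . . . . . . . . . .
    . . . . . . . . . . .
    . . . . . . . . . . .
T3:
  2·area = 104
  edge (22, 2)→(2, 6): d=(-20,4) right/bottom  bias=-1
  edge (2, 6)→(6, 0): d=(4,-6) top-left  bias=+0
  edge (6, 0)→(22, 2): d=(16,2) right/bottom  bias=-1
    (3,0)@(7, 1): e=[80,10,14] → X
    (4,0)@(9, 1): e=[72,22,10] → X
    (5,0)@(11, 1): e=[64,34,6] → X
    (6,0)@(13, 1): e=[56,46,2] → X
    (7,0)@(15, 1): e=[48,58,-2] → .
    (2,1)@(5, 3): e=[48,6,50] → X
    (7,1)@(15, 3): e=[8,66,30] → X
    (8,1)@(17, 3): e=[0,78,26] → .  [on edge]
    (1,2)@(3, 5): e=[16,2,86] → X
    (3,2)@(7, 5): e=[0,26,78] → .  [on edge]
    (4,2)@(9, 5): e=[-8,38,74] → .
    (5,2)@(11, 5): e=[-16,50,70] → .
  covered (12 px):
    . . . X X X X . . . .
    . . X X X X X X . . .
    . X X . . . . . . . .
    . . . . . . . . . . .
    . . . . . . . . . . .

Z-buffer (winner per pixel, '.' = empty):
  . . . 3 3 3 3 2 2 . .
  . 0 3 3 3 3 3 3 . . .
  0 3 3 1 1 . . . . . .
  . 0 0 1 1 . . . . . .
  . . . 0 . . . . . . .

Result: 3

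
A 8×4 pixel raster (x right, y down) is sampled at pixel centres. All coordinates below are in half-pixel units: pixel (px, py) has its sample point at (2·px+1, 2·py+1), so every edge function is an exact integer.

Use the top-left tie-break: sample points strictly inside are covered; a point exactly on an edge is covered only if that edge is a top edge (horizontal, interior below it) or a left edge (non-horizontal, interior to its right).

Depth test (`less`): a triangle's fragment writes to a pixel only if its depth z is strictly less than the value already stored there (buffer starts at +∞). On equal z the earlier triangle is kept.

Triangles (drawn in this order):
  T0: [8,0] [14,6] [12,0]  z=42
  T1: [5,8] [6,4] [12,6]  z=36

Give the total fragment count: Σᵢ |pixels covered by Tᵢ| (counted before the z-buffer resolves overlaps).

T0:
  2·area = 24  (B↔C swapped to make it positive)
  edge (8, 0)→(12, 0): d=(4,0) top-left  bias=+0
  edge (12, 0)→(14, 6): d=(2,6) right/bottom  bias=-1
  edge (14, 6)→(8, 0): d=(-6,-6) top-left  bias=+0
    (4,0)@(9, 1): e=[4,20,0] → █  [on edge]
    (5,0)@(11, 1): e=[4,8,12] → █
    (6,0)@(13, 1): e=[4,-4,24] → ·
    (4,1)@(9, 3): e=[12,24,-12] → ·
    (5,1)@(11, 3): e=[12,12,0] → █  [on edge]
    (6,1)@(13, 3): e=[12,0,12] → ·  [on edge]
    (5,2)@(11, 5): e=[20,16,-12] → ·
    (6,2)@(13, 5): e=[20,4,0] → █  [on edge]
    (7,2)@(15, 5): e=[20,-8,12] → ·
    (6,3)@(13, 7): e=[28,8,-12] → ·
    (7,3)@(15, 7): e=[28,-4,0] → ·  [on edge]
  covered (4 px):
    · · · · █ █ · ·
    · · · · · █ · ·
    · · · · · · █ ·
    · · · · · · · ·
T1:
  2·area = 26
  edge (5, 8)→(6, 4): d=(1,-4) top-left  bias=+0
  edge (6, 4)→(12, 6): d=(6,2) right/bottom  bias=-1
  edge (12, 6)→(5, 8): d=(-7,2) right/bottom  bias=-1
    (1,1)@(3, 3): e=[-13,0,39] → ·  [on edge]
    (3,2)@(7, 5): e=[5,4,17] → █
    (4,2)@(9, 5): e=[13,0,13] → ·  [on edge]
    (3,3)@(7, 7): e=[7,16,3] → █
    (4,3)@(9, 7): e=[15,12,-1] → ·
    (7,3)@(15, 7): e=[39,0,-13] → ·  [on edge]
  covered (2 px):
    · · · · · · · ·
    · · · · · · · ·
    · · · █ · · · ·
    · · · █ · · · ·

Result: 6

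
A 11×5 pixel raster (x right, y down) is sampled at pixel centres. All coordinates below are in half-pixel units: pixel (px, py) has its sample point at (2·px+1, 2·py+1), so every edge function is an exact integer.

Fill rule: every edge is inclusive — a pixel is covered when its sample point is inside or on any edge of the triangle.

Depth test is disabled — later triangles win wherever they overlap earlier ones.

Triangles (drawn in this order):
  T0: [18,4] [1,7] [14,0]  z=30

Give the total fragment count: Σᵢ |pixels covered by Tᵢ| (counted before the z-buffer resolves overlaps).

T0:
  2·area = 80
  edge (18, 4)→(1, 7): d=(-17,3) inclusive
  edge (1, 7)→(14, 0): d=(13,-7) inclusive
  edge (14, 0)→(18, 4): d=(4,4) inclusive
    (6,0)@(13, 1): e=[66,6,8] → X
    (7,0)@(15, 1): e=[60,20,0] → X  [on edge]
    (8,0)@(17, 1): e=[54,34,-8] → .
    (4,1)@(9, 3): e=[44,4,32] → X
    (5,1)@(11, 3): e=[38,18,24] → X
    (8,1)@(17, 3): e=[20,60,0] → X  [on edge]
    (9,1)@(19, 3): e=[14,74,-8] → .
    (2,2)@(5, 5): e=[22,2,56] → X
    (3,2)@(7, 5): e=[16,16,48] → X
    (6,2)@(13, 5): e=[-2,58,24] → .
    (7,2)@(15, 5): e=[-8,72,16] → .
    (8,2)@(17, 5): e=[-14,86,8] → .
    (9,2)@(19, 5): e=[-20,100,0] → .  [on edge]
    (0,3)@(1, 7): e=[0,0,80] → X  [on edge]
    (10,3)@(21, 7): e=[-60,140,0] → .  [on edge]
  covered (12 px):
    . . . . . . X X . . .
    . . . . X X X X X . .
    . . X X X X . . . . .
    X . . . . . . . . . .
    . . . . . . . . . . .

Result: 12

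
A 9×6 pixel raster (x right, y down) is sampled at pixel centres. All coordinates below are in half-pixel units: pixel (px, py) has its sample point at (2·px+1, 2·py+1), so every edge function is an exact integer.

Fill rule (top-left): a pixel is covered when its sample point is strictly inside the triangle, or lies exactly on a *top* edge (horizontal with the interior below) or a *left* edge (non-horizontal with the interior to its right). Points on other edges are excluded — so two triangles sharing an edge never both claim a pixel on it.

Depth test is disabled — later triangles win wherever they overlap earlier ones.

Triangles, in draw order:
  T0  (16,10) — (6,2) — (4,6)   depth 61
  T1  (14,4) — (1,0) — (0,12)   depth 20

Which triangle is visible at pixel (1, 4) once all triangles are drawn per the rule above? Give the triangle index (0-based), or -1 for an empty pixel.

T0:
  2·area = 56  (B↔C swapped to make it positive)
  edge (16, 10)→(4, 6): d=(-12,-4) top-left  bias=+0
  edge (4, 6)→(6, 2): d=(2,-4) top-left  bias=+0
  edge (6, 2)→(16, 10): d=(10,8) right/bottom  bias=-1
    (3,1)@(7, 3): e=[48,6,2] → █
    (4,1)@(9, 3): e=[56,14,-14] → ·
    (0,2)@(1, 5): e=[0,-14,70] → ·  [on edge]
    (2,2)@(5, 5): e=[16,2,38] → █
    (4,2)@(9, 5): e=[32,18,6] → █
    (5,2)@(11, 5): e=[40,26,-10] → ·
    (2,3)@(5, 7): e=[-8,6,58] → ·
    (3,3)@(7, 7): e=[0,14,42] → █  [on edge]
    (5,3)@(11, 7): e=[16,30,10] → █
    (6,3)@(13, 7): e=[24,38,-6] → ·
    (3,4)@(7, 9): e=[-24,18,62] → ·
    (4,4)@(9, 9): e=[-16,26,46] → ·
    (6,4)@(13, 9): e=[0,42,14] → █  [on edge]
  covered (8 px):
    · · · · · · · · ·
    · · · █ · · · · ·
    · · █ █ █ · · · ·
    · · · █ █ █ · · ·
    · · · · · · █ · ·
    · · · · · · · · ·
T1:
  2·area = 160  (B↔C swapped to make it positive)
  edge (14, 4)→(0, 12): d=(-14,8) right/bottom  bias=-1
  edge (0, 12)→(1, 0): d=(1,-12) top-left  bias=+0
  edge (1, 0)→(14, 4): d=(13,4) right/bottom  bias=-1
    (0,0)@(1, 1): e=[146,1,13] → █
    (1,0)@(3, 1): e=[130,25,5] → █
    (2,0)@(5, 1): e=[114,49,-3] → ·
    (0,1)@(1, 3): e=[118,3,39] → █
    (2,1)@(5, 3): e=[86,51,23] → █
    (3,1)@(7, 3): e=[70,75,15] → █
    (4,1)@(9, 3): e=[54,99,7] → █
    (5,1)@(11, 3): e=[38,123,-1] → ·
    (0,2)@(1, 5): e=[90,5,65] → █
    (5,2)@(11, 5): e=[10,125,25] → █
    (6,2)@(13, 5): e=[-6,149,17] → ·
    (0,3)@(1, 7): e=[62,7,91] → █
  covered (21 px):
    █ █ · · · · · · ·
    █ █ █ █ █ · · · ·
    █ █ █ █ █ █ · · ·
    █ █ █ █ · · · · ·
    █ █ █ · · · · · ·
    █ · · · · · · · ·

Z-buffer (winner per pixel, '.' = empty):
  1 1 . . . . . . .
  1 1 1 1 1 . . . .
  1 1 1 1 1 1 . . .
  1 1 1 1 0 0 . . .
  1 1 1 . . . 0 . .
  1 . . . . . . . .

Final: 1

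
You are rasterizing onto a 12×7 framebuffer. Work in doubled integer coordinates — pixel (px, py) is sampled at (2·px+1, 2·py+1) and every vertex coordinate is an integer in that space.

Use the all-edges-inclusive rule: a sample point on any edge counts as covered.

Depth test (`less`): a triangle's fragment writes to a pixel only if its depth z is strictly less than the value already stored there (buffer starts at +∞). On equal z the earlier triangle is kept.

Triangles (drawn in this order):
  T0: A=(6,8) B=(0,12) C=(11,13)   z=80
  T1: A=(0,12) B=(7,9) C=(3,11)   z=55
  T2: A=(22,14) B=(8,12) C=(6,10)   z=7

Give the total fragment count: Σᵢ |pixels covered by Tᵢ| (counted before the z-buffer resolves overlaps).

T0:
  2·area = 50  (B↔C swapped to make it positive)
  edge (6, 8)→(11, 13): d=(5,5) inclusive
  edge (11, 13)→(0, 12): d=(-11,-1) inclusive
  edge (0, 12)→(6, 8): d=(6,-4) inclusive
    (0,1)@(1, 3): e=[0,100,-50] → ·  [on edge]
    (1,2)@(3, 5): e=[0,80,-30] → ·  [on edge]
    (2,3)@(5, 7): e=[0,60,-10] → ·  [on edge]
    (2,4)@(5, 9): e=[10,38,2] → █
    (3,4)@(7, 9): e=[0,40,10] → █  [on edge]
    (4,4)@(9, 9): e=[-10,42,18] → ·
    (1,5)@(3, 11): e=[30,14,6] → █
    (4,5)@(9, 11): e=[0,20,30] → █  [on edge]
    (5,5)@(11, 11): e=[-10,22,38] → ·
    (1,6)@(3, 13): e=[40,-8,18] → ·
    (2,6)@(5, 13): e=[30,-6,26] → ·
    (3,6)@(7, 13): e=[20,-4,34] → ·
    (5,6)@(11, 13): e=[0,0,50] → █  [on edge]
  covered (7 px):
    · · · · · · · · · · · ·
    · · · · · · · · · · · ·
    · · · · · · · · · · · ·
    · · · · · · · · · · · ·
    · · █ █ · · · · · · · ·
    · █ █ █ █ · · · · · · ·
    · · · · · █ · · · · · ·
T1:
  2·area = 2
  edge (0, 12)→(7, 9): d=(7,-3) inclusive
  edge (7, 9)→(3, 11): d=(-4,2) inclusive
  edge (3, 11)→(0, 12): d=(-3,1) inclusive
    (11,0)@(23, 1): e=[-8,0,10] → ·  [on edge]
    (9,1)@(19, 3): e=[-6,0,8] → ·  [on edge]
    (10,1)@(21, 3): e=[0,-4,6] → ·  [on edge]
    (7,2)@(15, 5): e=[-4,0,6] → ·  [on edge]
    (10,2)@(21, 5): e=[14,-12,0] → ·  [on edge]
    (5,3)@(11, 7): e=[-2,0,4] → ·  [on edge]
    (7,3)@(15, 7): e=[10,-8,0] → ·  [on edge]
    (3,4)@(7, 9): e=[0,0,2] → █  [on edge]
    (4,4)@(9, 9): e=[6,-4,0] → ·  [on edge]
    (1,5)@(3, 11): e=[2,0,0] → █  [on edge]
    (2,5)@(5, 11): e=[8,-4,-2] → ·
    (3,5)@(7, 11): e=[14,-8,-4] → ·
  covered (2 px):
    · · · · · · · · · · · ·
    · · · · · · · · · · · ·
    · · · · · · · · · · · ·
    · · · · · · · · · · · ·
    · · · █ · · · · · · · ·
    · █ · · · · · · · · · ·
    · · · · · · · · · · · ·
T2:
  2·area = 24
  edge (22, 14)→(8, 12): d=(-14,-2) inclusive
  edge (8, 12)→(6, 10): d=(-2,-2) inclusive
  edge (6, 10)→(22, 14): d=(16,4) inclusive
    (0,2)@(1, 5): e=[84,0,-60] → ·  [on edge]
    (1,3)@(3, 7): e=[60,0,-36] → ·  [on edge]
    (2,4)@(5, 9): e=[36,0,-12] → ·  [on edge]
    (0,5)@(1, 11): e=[0,-12,36] → ·  [on edge]
    (3,5)@(7, 11): e=[12,0,12] → █  [on edge]
    (4,5)@(9, 11): e=[16,4,4] → █
    (5,5)@(11, 11): e=[20,8,-4] → ·
    (3,6)@(7, 13): e=[-16,-4,44] → ·
    (4,6)@(9, 13): e=[-12,0,36] → ·  [on edge]
    (7,6)@(15, 13): e=[0,12,12] → █  [on edge]
    (8,6)@(17, 13): e=[4,16,4] → █
    (9,6)@(19, 13): e=[8,20,-4] → ·
  covered (4 px):
    · · · · · · · · · · · ·
    · · · · · · · · · · · ·
    · · · · · · · · · · · ·
    · · · · · · · · · · · ·
    · · · · · · · · · · · ·
    · · · █ █ · · · · · · ·
    · · · · · · · █ █ · · ·

Final: 13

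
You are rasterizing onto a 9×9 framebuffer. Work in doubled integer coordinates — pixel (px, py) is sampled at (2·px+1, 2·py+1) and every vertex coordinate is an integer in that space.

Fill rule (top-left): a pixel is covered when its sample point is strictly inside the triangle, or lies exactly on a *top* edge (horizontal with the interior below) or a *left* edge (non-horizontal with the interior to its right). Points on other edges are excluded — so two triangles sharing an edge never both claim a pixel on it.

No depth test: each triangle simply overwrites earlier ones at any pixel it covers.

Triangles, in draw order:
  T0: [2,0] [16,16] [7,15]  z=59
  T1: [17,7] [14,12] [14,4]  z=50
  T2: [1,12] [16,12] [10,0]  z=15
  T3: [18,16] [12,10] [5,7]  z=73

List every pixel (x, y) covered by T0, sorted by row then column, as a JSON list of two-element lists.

T0:
  2·area = 130
  edge (2, 0)→(16, 16): d=(14,16) right/bottom  bias=-1
  edge (16, 16)→(7, 15): d=(-9,-1) top-left  bias=+0
  edge (7, 15)→(2, 0): d=(-5,-15) top-left  bias=+0
    (1,1)@(3, 3): e=[26,104,0] → █  [on edge]
    (2,1)@(5, 3): e=[-6,106,30] → ·
    (1,2)@(3, 5): e=[54,86,-10] → ·
    (2,2)@(5, 5): e=[22,88,20] → █
    (3,2)@(7, 5): e=[-10,90,50] → ·
    (2,3)@(5, 7): e=[50,70,10] → █
    (3,3)@(7, 7): e=[18,72,40] → █
    (4,3)@(9, 7): e=[-14,74,70] → ·
    (2,4)@(5, 9): e=[78,52,0] → █  [on edge]
    (4,4)@(9, 9): e=[14,56,60] → █
    (5,4)@(11, 9): e=[-18,58,90] → ·
    (2,5)@(5, 11): e=[106,34,-10] → ·
    (3,7)@(7, 15): e=[130,0,0] → █  [on edge]
  covered (19 px):
    · · · · · · · · ·
    · █ · · · · · · ·
    · · █ · · · · · ·
    · · █ █ · · · · ·
    · · █ █ █ · · · ·
    · · · █ █ █ · · ·
    · · · █ █ █ █ · ·
    · · · █ █ █ █ █ ·
    · · · · · · · · ·
T1:
  2·area = 24
  edge (17, 7)→(14, 12): d=(-3,5) right/bottom  bias=-1
  edge (14, 12)→(14, 4): d=(0,-8) top-left  bias=+0
  edge (14, 4)→(17, 7): d=(3,3) right/bottom  bias=-1
    (5,0)@(11, 1): e=[48,-24,0] → ·  [on edge]
    (6,1)@(13, 3): e=[32,-8,0] → ·  [on edge]
    (7,2)@(15, 5): e=[16,8,0] → ·  [on edge]
    (7,3)@(15, 7): e=[10,8,6] → █
    (8,3)@(17, 7): e=[0,24,0] → ·  [on edge]
    (7,4)@(15, 9): e=[4,8,12] → █
    (8,4)@(17, 9): e=[-6,24,6] → ·
    (7,5)@(15, 11): e=[-2,8,18] → ·
    (5,8)@(11, 17): e=[0,-24,48] → ·  [on edge]
  covered (2 px):
    · · · · · · · · ·
    · · · · · · · · ·
    · · · · · · · · ·
    · · · · · · · █ ·
    · · · · · · · █ ·
    · · · · · · · · ·
    · · · · · · · · ·
    · · · · · · · · ·
    · · · · · · · · ·
T2:
  2·area = 180  (B↔C swapped to make it positive)
  edge (1, 12)→(10, 0): d=(9,-12) top-left  bias=+0
  edge (10, 0)→(16, 12): d=(6,12) right/bottom  bias=-1
  edge (16, 12)→(1, 12): d=(-15,0) right/bottom  bias=-1
    (4,1)@(9, 3): e=[15,30,135] → █
    (5,1)@(11, 3): e=[39,6,135] → █
    (6,1)@(13, 3): e=[63,-18,135] → ·
    (3,2)@(7, 5): e=[9,66,105] → █
    (6,2)@(13, 5): e=[81,-6,105] → ·
    (2,3)@(5, 7): e=[3,102,75] → █
    (6,3)@(13, 7): e=[99,6,75] → █
    (7,3)@(15, 7): e=[123,-18,75] → ·
    (2,4)@(5, 9): e=[21,114,45] → █
    (7,4)@(15, 9): e=[141,-6,45] → ·
    (1,5)@(3, 11): e=[15,150,15] → █
    (7,5)@(15, 11): e=[159,6,15] → █
  covered (22 px):
    · · · · · · · · ·
    · · · · █ █ · · ·
    · · · █ █ █ · · ·
    · · █ █ █ █ █ · ·
    · · █ █ █ █ █ · ·
    · █ █ █ █ █ █ █ ·
    · · · · · · · · ·
    · · · · · · · · ·
    · · · · · · · · ·
T3:
  2·area = 24  (B↔C swapped to make it positive)
  edge (18, 16)→(5, 7): d=(-13,-9) top-left  bias=+0
  edge (5, 7)→(12, 10): d=(7,3) right/bottom  bias=-1
  edge (12, 10)→(18, 16): d=(6,6) right/bottom  bias=-1
    (1,0)@(3, 1): e=[60,-36,0] → ·  [on edge]
    (2,1)@(5, 3): e=[52,-28,0] → ·  [on edge]
    (3,2)@(7, 5): e=[44,-20,0] → ·  [on edge]
    (2,3)@(5, 7): e=[0,0,24] → ·  [on edge]
    (4,3)@(9, 7): e=[36,-12,0] → ·  [on edge]
    (4,4)@(9, 9): e=[10,2,12] → █
    (5,4)@(11, 9): e=[28,-4,0] → ·  [on edge]
    (4,5)@(9, 11): e=[-16,16,24] → ·
    (5,5)@(11, 11): e=[2,10,12] → █
    (6,5)@(13, 11): e=[20,4,0] → ·  [on edge]
    (5,6)@(11, 13): e=[-24,24,24] → ·
    (7,6)@(15, 13): e=[12,12,0] → ·  [on edge]
    (8,7)@(17, 15): e=[4,20,0] → ·  [on edge]
  covered (2 px):
    · · · · · · · · ·
    · · · · · · · · ·
    · · · · · · · · ·
    · · · · · · · · ·
    · · · · █ · · · ·
    · · · · · █ · · ·
    · · · · · · · · ·
    · · · · · · · · ·
    · · · · · · · · ·

Final: [[1,1],[2,2],[2,3],[3,3],[2,4],[3,4],[4,4],[3,5],[4,5],[5,5],[3,6],[4,6],[5,6],[6,6],[3,7],[4,7],[5,7],[6,7],[7,7]]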